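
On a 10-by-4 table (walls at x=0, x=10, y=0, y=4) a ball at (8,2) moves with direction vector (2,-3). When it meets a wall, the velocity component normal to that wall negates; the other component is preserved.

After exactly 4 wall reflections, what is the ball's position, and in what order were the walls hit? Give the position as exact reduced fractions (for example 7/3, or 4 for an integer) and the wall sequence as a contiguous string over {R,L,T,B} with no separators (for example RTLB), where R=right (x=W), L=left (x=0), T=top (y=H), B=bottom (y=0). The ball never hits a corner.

Final position: (16/3,0)
Wall sequence: BRTB

1. t=2/3 → B at (28/3,0); v=(2,3)
2. t=1/3 → R at (10,1); v=(-2,3)
3. t=1 → T at (8,4); v=(-2,-3)
4. t=4/3 → B at (16/3,0); v=(-2,3)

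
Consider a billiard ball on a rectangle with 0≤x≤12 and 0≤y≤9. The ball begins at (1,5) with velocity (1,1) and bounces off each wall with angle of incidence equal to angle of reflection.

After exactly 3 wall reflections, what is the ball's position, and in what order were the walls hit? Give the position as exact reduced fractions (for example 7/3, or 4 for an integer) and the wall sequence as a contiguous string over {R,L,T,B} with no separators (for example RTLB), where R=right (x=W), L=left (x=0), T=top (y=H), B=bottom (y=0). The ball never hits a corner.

Final position: (10,0)
Wall sequence: TRB

1. t=4 → T at (5,9); v=(1,-1)
2. t=7 → R at (12,2); v=(-1,-1)
3. t=2 → B at (10,0); v=(-1,1)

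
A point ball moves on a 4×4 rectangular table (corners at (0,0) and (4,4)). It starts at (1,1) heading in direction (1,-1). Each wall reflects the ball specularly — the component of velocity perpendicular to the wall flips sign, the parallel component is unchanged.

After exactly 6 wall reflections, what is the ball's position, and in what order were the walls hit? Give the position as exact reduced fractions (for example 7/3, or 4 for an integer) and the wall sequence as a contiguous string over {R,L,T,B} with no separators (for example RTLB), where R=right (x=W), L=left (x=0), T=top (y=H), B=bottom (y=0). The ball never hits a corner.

1. t=1 → B at (2,0); v=(1,1)
2. t=2 → R at (4,2); v=(-1,1)
3. t=2 → T at (2,4); v=(-1,-1)
4. t=2 → L at (0,2); v=(1,-1)
5. t=2 → B at (2,0); v=(1,1)
6. t=2 → R at (4,2); v=(-1,1)

Final position: (4,2)
Wall sequence: BRTLBR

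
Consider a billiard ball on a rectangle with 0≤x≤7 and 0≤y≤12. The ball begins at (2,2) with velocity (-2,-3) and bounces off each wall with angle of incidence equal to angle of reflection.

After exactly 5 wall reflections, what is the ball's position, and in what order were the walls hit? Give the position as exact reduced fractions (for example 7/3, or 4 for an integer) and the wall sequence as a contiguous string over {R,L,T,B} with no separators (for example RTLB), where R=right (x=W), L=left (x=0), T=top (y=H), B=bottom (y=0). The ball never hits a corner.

Final position: (0,2)
Wall sequence: BLRTL

1. t=2/3 → B at (2/3,0); v=(-2,3)
2. t=1/3 → L at (0,1); v=(2,3)
3. t=7/2 → R at (7,23/2); v=(-2,3)
4. t=1/6 → T at (20/3,12); v=(-2,-3)
5. t=10/3 → L at (0,2); v=(2,-3)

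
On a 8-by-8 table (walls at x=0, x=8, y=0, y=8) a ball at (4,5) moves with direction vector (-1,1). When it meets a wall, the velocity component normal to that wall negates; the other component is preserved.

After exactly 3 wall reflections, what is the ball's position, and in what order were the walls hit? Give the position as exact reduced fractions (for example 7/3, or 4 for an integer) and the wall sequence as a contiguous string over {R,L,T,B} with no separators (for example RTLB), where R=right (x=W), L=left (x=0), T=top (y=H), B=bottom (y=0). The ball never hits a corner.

Final position: (7,0)
Wall sequence: TLB

1. t=3 → T at (1,8); v=(-1,-1)
2. t=1 → L at (0,7); v=(1,-1)
3. t=7 → B at (7,0); v=(1,1)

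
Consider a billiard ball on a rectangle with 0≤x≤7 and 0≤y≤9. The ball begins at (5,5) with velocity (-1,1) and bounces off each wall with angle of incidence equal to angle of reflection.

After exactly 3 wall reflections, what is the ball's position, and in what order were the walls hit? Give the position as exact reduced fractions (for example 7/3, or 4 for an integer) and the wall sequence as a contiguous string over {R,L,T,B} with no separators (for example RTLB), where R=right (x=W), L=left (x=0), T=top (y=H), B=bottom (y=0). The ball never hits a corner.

1. t=4 → T at (1,9); v=(-1,-1)
2. t=1 → L at (0,8); v=(1,-1)
3. t=7 → R at (7,1); v=(-1,-1)

Final position: (7,1)
Wall sequence: TLR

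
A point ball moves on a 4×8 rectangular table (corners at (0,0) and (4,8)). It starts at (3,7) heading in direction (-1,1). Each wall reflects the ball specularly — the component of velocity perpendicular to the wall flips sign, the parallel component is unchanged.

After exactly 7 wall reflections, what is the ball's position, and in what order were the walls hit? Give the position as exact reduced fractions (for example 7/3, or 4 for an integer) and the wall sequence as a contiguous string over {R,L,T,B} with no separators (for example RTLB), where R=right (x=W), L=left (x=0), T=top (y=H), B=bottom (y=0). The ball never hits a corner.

Final position: (2,8)
Wall sequence: TLRBLRT

1. t=1 → T at (2,8); v=(-1,-1)
2. t=2 → L at (0,6); v=(1,-1)
3. t=4 → R at (4,2); v=(-1,-1)
4. t=2 → B at (2,0); v=(-1,1)
5. t=2 → L at (0,2); v=(1,1)
6. t=4 → R at (4,6); v=(-1,1)
7. t=2 → T at (2,8); v=(-1,-1)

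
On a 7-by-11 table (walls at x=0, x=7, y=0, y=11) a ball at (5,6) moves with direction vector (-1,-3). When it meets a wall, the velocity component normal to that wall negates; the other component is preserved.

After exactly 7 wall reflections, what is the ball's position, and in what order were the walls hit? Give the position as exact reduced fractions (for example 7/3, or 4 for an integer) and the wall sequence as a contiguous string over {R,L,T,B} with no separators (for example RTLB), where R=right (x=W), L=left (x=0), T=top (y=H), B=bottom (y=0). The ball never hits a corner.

1. t=2 → B at (3,0); v=(-1,3)
2. t=3 → L at (0,9); v=(1,3)
3. t=2/3 → T at (2/3,11); v=(1,-3)
4. t=11/3 → B at (13/3,0); v=(1,3)
5. t=8/3 → R at (7,8); v=(-1,3)
6. t=1 → T at (6,11); v=(-1,-3)
7. t=11/3 → B at (7/3,0); v=(-1,3)

Final position: (7/3,0)
Wall sequence: BLTBRTB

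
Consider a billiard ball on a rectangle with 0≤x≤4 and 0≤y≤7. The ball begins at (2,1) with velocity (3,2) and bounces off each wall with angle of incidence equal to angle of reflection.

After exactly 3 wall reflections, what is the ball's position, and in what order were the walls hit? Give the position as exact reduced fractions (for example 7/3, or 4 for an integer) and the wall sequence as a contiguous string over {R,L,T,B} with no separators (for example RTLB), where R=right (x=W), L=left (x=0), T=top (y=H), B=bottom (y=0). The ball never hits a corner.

1. t=2/3 → R at (4,7/3); v=(-3,2)
2. t=4/3 → L at (0,5); v=(3,2)
3. t=1 → T at (3,7); v=(3,-2)

Final position: (3,7)
Wall sequence: RLT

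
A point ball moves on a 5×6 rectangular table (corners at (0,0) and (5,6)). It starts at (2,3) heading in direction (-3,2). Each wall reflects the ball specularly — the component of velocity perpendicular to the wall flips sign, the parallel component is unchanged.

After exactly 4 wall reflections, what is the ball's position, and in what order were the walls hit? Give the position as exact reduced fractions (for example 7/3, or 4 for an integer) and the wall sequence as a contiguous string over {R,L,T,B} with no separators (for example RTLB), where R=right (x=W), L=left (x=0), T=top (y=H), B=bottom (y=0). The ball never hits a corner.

Final position: (0,1)
Wall sequence: LTRL

1. t=2/3 → L at (0,13/3); v=(3,2)
2. t=5/6 → T at (5/2,6); v=(3,-2)
3. t=5/6 → R at (5,13/3); v=(-3,-2)
4. t=5/3 → L at (0,1); v=(3,-2)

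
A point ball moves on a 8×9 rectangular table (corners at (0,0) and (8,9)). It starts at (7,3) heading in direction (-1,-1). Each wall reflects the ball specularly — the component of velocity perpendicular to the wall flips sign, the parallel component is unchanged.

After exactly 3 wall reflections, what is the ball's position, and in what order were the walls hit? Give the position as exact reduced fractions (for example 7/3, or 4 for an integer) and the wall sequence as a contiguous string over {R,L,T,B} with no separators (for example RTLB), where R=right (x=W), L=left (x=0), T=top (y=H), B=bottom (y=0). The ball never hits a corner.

1. t=3 → B at (4,0); v=(-1,1)
2. t=4 → L at (0,4); v=(1,1)
3. t=5 → T at (5,9); v=(1,-1)

Final position: (5,9)
Wall sequence: BLT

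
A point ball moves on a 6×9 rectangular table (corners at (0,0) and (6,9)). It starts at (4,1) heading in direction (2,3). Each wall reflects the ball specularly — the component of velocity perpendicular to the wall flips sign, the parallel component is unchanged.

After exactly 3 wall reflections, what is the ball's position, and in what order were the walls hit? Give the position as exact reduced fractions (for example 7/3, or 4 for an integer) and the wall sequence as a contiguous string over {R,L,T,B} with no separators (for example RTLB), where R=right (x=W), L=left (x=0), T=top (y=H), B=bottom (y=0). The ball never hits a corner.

1. t=1 → R at (6,4); v=(-2,3)
2. t=5/3 → T at (8/3,9); v=(-2,-3)
3. t=4/3 → L at (0,5); v=(2,-3)

Final position: (0,5)
Wall sequence: RTL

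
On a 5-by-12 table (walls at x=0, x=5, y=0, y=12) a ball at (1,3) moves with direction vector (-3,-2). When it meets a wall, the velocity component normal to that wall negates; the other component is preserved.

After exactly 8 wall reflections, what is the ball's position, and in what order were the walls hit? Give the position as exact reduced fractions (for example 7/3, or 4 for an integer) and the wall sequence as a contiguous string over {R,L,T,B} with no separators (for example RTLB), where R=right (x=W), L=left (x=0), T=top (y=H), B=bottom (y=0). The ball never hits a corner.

1. t=1/3 → L at (0,7/3); v=(3,-2)
2. t=7/6 → B at (7/2,0); v=(3,2)
3. t=1/2 → R at (5,1); v=(-3,2)
4. t=5/3 → L at (0,13/3); v=(3,2)
5. t=5/3 → R at (5,23/3); v=(-3,2)
6. t=5/3 → L at (0,11); v=(3,2)
7. t=1/2 → T at (3/2,12); v=(3,-2)
8. t=7/6 → R at (5,29/3); v=(-3,-2)

Final position: (5,29/3)
Wall sequence: LBRLRLTR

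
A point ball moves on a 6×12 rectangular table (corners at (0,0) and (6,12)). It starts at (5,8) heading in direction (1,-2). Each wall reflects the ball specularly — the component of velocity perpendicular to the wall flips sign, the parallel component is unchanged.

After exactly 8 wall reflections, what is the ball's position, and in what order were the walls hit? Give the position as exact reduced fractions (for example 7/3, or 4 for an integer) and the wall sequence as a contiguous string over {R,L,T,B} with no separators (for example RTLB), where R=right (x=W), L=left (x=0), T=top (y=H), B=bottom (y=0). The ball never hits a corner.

Final position: (3,12)
Wall sequence: RBLTRBLT

1. t=1 → R at (6,6); v=(-1,-2)
2. t=3 → B at (3,0); v=(-1,2)
3. t=3 → L at (0,6); v=(1,2)
4. t=3 → T at (3,12); v=(1,-2)
5. t=3 → R at (6,6); v=(-1,-2)
6. t=3 → B at (3,0); v=(-1,2)
7. t=3 → L at (0,6); v=(1,2)
8. t=3 → T at (3,12); v=(1,-2)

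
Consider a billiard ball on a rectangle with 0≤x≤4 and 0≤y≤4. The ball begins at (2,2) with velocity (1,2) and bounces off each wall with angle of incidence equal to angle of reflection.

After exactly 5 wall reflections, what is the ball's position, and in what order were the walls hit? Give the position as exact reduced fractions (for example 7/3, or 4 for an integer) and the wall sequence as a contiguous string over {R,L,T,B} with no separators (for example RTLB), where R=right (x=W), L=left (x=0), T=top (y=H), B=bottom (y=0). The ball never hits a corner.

Final position: (0,2)
Wall sequence: TRBTL

1. t=1 → T at (3,4); v=(1,-2)
2. t=1 → R at (4,2); v=(-1,-2)
3. t=1 → B at (3,0); v=(-1,2)
4. t=2 → T at (1,4); v=(-1,-2)
5. t=1 → L at (0,2); v=(1,-2)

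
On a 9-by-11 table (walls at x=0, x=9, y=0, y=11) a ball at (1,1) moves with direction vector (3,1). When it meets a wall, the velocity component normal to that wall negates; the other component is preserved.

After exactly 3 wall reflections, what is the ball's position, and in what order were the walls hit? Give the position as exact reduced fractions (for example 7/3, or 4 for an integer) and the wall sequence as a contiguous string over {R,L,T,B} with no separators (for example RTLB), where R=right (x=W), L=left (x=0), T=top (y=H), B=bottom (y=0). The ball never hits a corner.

1. t=8/3 → R at (9,11/3); v=(-3,1)
2. t=3 → L at (0,20/3); v=(3,1)
3. t=3 → R at (9,29/3); v=(-3,1)

Final position: (9,29/3)
Wall sequence: RLR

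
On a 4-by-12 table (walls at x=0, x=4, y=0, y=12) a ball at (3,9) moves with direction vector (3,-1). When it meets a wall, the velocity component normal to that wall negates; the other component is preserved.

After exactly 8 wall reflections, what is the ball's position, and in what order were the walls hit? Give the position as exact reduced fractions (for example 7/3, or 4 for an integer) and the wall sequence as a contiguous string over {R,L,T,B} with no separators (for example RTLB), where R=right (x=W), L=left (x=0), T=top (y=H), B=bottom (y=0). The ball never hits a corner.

Final position: (2,0)
Wall sequence: RLRLRLRB

1. t=1/3 → R at (4,26/3); v=(-3,-1)
2. t=4/3 → L at (0,22/3); v=(3,-1)
3. t=4/3 → R at (4,6); v=(-3,-1)
4. t=4/3 → L at (0,14/3); v=(3,-1)
5. t=4/3 → R at (4,10/3); v=(-3,-1)
6. t=4/3 → L at (0,2); v=(3,-1)
7. t=4/3 → R at (4,2/3); v=(-3,-1)
8. t=2/3 → B at (2,0); v=(-3,1)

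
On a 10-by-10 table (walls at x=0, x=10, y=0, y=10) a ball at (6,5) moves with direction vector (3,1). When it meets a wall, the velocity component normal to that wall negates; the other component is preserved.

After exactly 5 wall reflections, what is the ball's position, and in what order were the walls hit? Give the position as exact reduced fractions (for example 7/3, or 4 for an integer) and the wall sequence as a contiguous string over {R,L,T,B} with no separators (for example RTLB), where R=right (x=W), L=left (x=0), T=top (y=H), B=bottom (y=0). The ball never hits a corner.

1. t=4/3 → R at (10,19/3); v=(-3,1)
2. t=10/3 → L at (0,29/3); v=(3,1)
3. t=1/3 → T at (1,10); v=(3,-1)
4. t=3 → R at (10,7); v=(-3,-1)
5. t=10/3 → L at (0,11/3); v=(3,-1)

Final position: (0,11/3)
Wall sequence: RLTRL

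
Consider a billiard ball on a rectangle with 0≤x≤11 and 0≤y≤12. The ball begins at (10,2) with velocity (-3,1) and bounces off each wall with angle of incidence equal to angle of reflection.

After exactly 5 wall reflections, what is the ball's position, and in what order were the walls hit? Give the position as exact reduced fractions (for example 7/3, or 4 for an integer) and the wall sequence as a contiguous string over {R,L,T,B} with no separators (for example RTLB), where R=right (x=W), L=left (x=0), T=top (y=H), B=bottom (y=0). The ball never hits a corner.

1. t=10/3 → L at (0,16/3); v=(3,1)
2. t=11/3 → R at (11,9); v=(-3,1)
3. t=3 → T at (2,12); v=(-3,-1)
4. t=2/3 → L at (0,34/3); v=(3,-1)
5. t=11/3 → R at (11,23/3); v=(-3,-1)

Final position: (11,23/3)
Wall sequence: LRTLR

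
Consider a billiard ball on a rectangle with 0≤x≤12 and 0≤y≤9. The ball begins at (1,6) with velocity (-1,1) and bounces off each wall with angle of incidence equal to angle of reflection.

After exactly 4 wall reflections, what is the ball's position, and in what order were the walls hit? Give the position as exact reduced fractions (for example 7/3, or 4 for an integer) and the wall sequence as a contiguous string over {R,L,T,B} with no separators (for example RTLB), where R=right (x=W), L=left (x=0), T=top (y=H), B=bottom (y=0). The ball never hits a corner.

1. t=1 → L at (0,7); v=(1,1)
2. t=2 → T at (2,9); v=(1,-1)
3. t=9 → B at (11,0); v=(1,1)
4. t=1 → R at (12,1); v=(-1,1)

Final position: (12,1)
Wall sequence: LTBR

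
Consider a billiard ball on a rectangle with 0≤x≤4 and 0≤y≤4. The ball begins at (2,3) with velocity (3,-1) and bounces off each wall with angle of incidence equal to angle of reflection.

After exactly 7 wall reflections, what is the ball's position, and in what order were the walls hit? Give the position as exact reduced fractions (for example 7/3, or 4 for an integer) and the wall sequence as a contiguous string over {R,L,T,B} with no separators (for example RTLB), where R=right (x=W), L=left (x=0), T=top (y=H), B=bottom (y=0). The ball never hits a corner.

1. t=2/3 → R at (4,7/3); v=(-3,-1)
2. t=4/3 → L at (0,1); v=(3,-1)
3. t=1 → B at (3,0); v=(3,1)
4. t=1/3 → R at (4,1/3); v=(-3,1)
5. t=4/3 → L at (0,5/3); v=(3,1)
6. t=4/3 → R at (4,3); v=(-3,1)
7. t=1 → T at (1,4); v=(-3,-1)

Final position: (1,4)
Wall sequence: RLBRLRT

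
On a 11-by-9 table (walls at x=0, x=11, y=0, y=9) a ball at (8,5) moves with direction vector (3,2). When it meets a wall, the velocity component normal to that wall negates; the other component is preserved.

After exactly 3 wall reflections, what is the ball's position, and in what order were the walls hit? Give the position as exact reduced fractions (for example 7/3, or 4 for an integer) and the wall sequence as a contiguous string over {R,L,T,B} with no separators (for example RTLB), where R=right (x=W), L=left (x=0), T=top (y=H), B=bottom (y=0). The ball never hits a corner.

1. t=1 → R at (11,7); v=(-3,2)
2. t=1 → T at (8,9); v=(-3,-2)
3. t=8/3 → L at (0,11/3); v=(3,-2)

Final position: (0,11/3)
Wall sequence: RTL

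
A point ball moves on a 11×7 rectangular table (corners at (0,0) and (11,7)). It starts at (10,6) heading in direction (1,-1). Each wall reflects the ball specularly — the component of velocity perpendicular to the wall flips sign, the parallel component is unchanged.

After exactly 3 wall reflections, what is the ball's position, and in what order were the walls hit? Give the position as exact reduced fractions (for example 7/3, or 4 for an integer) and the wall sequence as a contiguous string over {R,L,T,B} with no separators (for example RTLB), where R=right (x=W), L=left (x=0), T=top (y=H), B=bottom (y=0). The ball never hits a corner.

1. t=1 → R at (11,5); v=(-1,-1)
2. t=5 → B at (6,0); v=(-1,1)
3. t=6 → L at (0,6); v=(1,1)

Final position: (0,6)
Wall sequence: RBL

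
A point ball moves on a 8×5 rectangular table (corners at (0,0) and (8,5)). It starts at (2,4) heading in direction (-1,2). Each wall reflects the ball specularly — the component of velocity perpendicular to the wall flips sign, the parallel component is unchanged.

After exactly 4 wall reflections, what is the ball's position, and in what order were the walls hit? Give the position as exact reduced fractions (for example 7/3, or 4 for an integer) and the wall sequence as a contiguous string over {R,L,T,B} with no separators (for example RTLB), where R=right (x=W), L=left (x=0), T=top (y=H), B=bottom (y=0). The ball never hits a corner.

1. t=1/2 → T at (3/2,5); v=(-1,-2)
2. t=3/2 → L at (0,2); v=(1,-2)
3. t=1 → B at (1,0); v=(1,2)
4. t=5/2 → T at (7/2,5); v=(1,-2)

Final position: (7/2,5)
Wall sequence: TLBT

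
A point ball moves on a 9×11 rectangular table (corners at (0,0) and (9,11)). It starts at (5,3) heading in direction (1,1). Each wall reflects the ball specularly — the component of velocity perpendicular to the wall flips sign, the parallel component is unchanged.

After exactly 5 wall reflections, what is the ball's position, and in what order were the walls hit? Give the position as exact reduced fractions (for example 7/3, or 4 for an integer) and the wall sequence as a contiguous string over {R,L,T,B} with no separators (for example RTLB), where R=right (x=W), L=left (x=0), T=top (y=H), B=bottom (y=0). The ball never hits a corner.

Final position: (9,3)
Wall sequence: RTLBR

1. t=4 → R at (9,7); v=(-1,1)
2. t=4 → T at (5,11); v=(-1,-1)
3. t=5 → L at (0,6); v=(1,-1)
4. t=6 → B at (6,0); v=(1,1)
5. t=3 → R at (9,3); v=(-1,1)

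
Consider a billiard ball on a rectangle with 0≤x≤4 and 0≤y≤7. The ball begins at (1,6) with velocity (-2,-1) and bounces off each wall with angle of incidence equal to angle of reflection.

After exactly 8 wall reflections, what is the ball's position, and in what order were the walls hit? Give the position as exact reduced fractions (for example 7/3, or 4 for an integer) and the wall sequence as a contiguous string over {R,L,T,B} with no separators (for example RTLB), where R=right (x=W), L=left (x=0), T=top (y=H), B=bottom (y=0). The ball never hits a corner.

1. t=1/2 → L at (0,11/2); v=(2,-1)
2. t=2 → R at (4,7/2); v=(-2,-1)
3. t=2 → L at (0,3/2); v=(2,-1)
4. t=3/2 → B at (3,0); v=(2,1)
5. t=1/2 → R at (4,1/2); v=(-2,1)
6. t=2 → L at (0,5/2); v=(2,1)
7. t=2 → R at (4,9/2); v=(-2,1)
8. t=2 → L at (0,13/2); v=(2,1)

Final position: (0,13/2)
Wall sequence: LRLBRLRL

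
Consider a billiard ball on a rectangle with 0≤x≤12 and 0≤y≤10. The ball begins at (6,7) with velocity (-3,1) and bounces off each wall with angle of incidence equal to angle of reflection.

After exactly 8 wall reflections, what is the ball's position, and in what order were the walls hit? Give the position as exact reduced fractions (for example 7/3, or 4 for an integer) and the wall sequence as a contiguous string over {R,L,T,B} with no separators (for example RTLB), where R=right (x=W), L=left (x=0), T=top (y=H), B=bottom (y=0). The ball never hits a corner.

Final position: (12,9)
Wall sequence: LTRLBRLR

1. t=2 → L at (0,9); v=(3,1)
2. t=1 → T at (3,10); v=(3,-1)
3. t=3 → R at (12,7); v=(-3,-1)
4. t=4 → L at (0,3); v=(3,-1)
5. t=3 → B at (9,0); v=(3,1)
6. t=1 → R at (12,1); v=(-3,1)
7. t=4 → L at (0,5); v=(3,1)
8. t=4 → R at (12,9); v=(-3,1)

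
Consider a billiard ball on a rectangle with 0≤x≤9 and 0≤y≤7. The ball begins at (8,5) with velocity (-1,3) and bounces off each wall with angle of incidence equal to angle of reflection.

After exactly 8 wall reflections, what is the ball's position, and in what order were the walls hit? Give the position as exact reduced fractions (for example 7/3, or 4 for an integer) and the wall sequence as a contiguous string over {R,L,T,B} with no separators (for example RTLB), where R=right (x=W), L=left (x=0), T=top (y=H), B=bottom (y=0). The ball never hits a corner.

1. t=2/3 → T at (22/3,7); v=(-1,-3)
2. t=7/3 → B at (5,0); v=(-1,3)
3. t=7/3 → T at (8/3,7); v=(-1,-3)
4. t=7/3 → B at (1/3,0); v=(-1,3)
5. t=1/3 → L at (0,1); v=(1,3)
6. t=2 → T at (2,7); v=(1,-3)
7. t=7/3 → B at (13/3,0); v=(1,3)
8. t=7/3 → T at (20/3,7); v=(1,-3)

Final position: (20/3,7)
Wall sequence: TBTBLTBT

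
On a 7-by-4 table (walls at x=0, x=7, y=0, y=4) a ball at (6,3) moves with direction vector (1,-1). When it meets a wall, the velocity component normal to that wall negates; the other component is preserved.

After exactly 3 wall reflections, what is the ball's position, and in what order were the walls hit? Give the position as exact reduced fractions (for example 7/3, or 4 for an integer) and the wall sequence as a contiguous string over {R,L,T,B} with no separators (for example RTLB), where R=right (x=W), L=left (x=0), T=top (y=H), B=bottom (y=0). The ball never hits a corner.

1. t=1 → R at (7,2); v=(-1,-1)
2. t=2 → B at (5,0); v=(-1,1)
3. t=4 → T at (1,4); v=(-1,-1)

Final position: (1,4)
Wall sequence: RBT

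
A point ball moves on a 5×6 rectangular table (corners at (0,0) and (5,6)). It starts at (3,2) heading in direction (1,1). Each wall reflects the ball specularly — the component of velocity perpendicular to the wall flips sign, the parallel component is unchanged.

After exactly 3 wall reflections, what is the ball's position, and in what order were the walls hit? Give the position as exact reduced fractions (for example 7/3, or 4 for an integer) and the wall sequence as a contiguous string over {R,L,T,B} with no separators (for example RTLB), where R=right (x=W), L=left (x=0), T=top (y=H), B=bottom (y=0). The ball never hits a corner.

Final position: (0,3)
Wall sequence: RTL

1. t=2 → R at (5,4); v=(-1,1)
2. t=2 → T at (3,6); v=(-1,-1)
3. t=3 → L at (0,3); v=(1,-1)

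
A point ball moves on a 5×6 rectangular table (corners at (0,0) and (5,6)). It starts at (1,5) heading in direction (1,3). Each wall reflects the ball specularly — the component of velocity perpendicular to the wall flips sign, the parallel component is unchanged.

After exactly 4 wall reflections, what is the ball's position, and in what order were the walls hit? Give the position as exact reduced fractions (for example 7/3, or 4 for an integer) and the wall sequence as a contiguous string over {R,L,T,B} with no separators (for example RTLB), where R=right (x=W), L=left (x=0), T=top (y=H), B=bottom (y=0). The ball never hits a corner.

Final position: (14/3,6)
Wall sequence: TBRT

1. t=1/3 → T at (4/3,6); v=(1,-3)
2. t=2 → B at (10/3,0); v=(1,3)
3. t=5/3 → R at (5,5); v=(-1,3)
4. t=1/3 → T at (14/3,6); v=(-1,-3)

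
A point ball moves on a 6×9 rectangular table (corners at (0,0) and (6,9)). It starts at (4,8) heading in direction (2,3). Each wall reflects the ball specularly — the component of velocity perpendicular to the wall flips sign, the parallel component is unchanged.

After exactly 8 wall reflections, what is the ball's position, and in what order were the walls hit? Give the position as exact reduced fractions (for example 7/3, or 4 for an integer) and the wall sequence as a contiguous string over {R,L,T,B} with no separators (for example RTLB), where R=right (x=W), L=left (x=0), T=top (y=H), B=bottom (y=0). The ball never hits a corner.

Final position: (0,2)
Wall sequence: TRBLTRBL

1. t=1/3 → T at (14/3,9); v=(2,-3)
2. t=2/3 → R at (6,7); v=(-2,-3)
3. t=7/3 → B at (4/3,0); v=(-2,3)
4. t=2/3 → L at (0,2); v=(2,3)
5. t=7/3 → T at (14/3,9); v=(2,-3)
6. t=2/3 → R at (6,7); v=(-2,-3)
7. t=7/3 → B at (4/3,0); v=(-2,3)
8. t=2/3 → L at (0,2); v=(2,3)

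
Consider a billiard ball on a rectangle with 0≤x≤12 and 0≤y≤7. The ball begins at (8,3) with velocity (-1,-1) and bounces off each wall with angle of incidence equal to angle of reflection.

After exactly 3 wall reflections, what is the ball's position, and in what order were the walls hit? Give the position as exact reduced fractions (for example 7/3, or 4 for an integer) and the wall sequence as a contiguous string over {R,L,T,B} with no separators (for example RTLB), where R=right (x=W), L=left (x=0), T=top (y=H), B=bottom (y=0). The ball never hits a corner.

1. t=3 → B at (5,0); v=(-1,1)
2. t=5 → L at (0,5); v=(1,1)
3. t=2 → T at (2,7); v=(1,-1)

Final position: (2,7)
Wall sequence: BLT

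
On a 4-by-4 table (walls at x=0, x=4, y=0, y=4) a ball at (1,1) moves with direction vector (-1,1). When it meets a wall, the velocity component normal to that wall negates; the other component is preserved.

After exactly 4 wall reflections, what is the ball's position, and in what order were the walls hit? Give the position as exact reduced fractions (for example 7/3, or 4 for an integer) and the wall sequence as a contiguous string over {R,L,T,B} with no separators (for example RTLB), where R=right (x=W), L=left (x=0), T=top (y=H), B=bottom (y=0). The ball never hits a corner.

1. t=1 → L at (0,2); v=(1,1)
2. t=2 → T at (2,4); v=(1,-1)
3. t=2 → R at (4,2); v=(-1,-1)
4. t=2 → B at (2,0); v=(-1,1)

Final position: (2,0)
Wall sequence: LTRB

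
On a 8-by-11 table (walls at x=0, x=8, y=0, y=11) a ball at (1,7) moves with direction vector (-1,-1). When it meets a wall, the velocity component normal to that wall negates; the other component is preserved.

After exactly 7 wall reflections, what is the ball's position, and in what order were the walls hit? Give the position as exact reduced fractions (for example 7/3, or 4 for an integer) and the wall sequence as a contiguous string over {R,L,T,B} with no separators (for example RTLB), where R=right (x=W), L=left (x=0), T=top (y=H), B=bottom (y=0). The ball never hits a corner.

Final position: (4,0)
Wall sequence: LBRLTRB

1. t=1 → L at (0,6); v=(1,-1)
2. t=6 → B at (6,0); v=(1,1)
3. t=2 → R at (8,2); v=(-1,1)
4. t=8 → L at (0,10); v=(1,1)
5. t=1 → T at (1,11); v=(1,-1)
6. t=7 → R at (8,4); v=(-1,-1)
7. t=4 → B at (4,0); v=(-1,1)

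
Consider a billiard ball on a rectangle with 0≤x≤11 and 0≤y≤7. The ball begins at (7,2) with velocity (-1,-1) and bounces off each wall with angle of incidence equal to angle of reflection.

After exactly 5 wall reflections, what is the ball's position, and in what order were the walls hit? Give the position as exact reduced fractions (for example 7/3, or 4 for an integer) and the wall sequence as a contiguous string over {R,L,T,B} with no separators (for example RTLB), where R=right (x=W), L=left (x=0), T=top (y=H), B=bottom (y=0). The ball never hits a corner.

1. t=2 → B at (5,0); v=(-1,1)
2. t=5 → L at (0,5); v=(1,1)
3. t=2 → T at (2,7); v=(1,-1)
4. t=7 → B at (9,0); v=(1,1)
5. t=2 → R at (11,2); v=(-1,1)

Final position: (11,2)
Wall sequence: BLTBR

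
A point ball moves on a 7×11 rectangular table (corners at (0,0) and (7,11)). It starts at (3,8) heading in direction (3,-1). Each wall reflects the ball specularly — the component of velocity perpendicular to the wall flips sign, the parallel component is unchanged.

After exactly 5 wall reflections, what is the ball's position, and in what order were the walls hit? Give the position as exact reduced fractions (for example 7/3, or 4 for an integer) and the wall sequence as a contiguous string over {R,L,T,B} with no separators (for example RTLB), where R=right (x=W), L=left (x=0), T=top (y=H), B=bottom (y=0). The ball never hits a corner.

1. t=4/3 → R at (7,20/3); v=(-3,-1)
2. t=7/3 → L at (0,13/3); v=(3,-1)
3. t=7/3 → R at (7,2); v=(-3,-1)
4. t=2 → B at (1,0); v=(-3,1)
5. t=1/3 → L at (0,1/3); v=(3,1)

Final position: (0,1/3)
Wall sequence: RLRBL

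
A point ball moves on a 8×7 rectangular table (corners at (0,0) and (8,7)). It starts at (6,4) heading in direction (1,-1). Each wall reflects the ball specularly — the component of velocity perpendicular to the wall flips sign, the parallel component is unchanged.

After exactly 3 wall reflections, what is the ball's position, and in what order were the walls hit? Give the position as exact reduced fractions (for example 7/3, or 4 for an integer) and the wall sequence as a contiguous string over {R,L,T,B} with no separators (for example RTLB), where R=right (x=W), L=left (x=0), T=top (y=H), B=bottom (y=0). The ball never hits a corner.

Final position: (0,6)
Wall sequence: RBL

1. t=2 → R at (8,2); v=(-1,-1)
2. t=2 → B at (6,0); v=(-1,1)
3. t=6 → L at (0,6); v=(1,1)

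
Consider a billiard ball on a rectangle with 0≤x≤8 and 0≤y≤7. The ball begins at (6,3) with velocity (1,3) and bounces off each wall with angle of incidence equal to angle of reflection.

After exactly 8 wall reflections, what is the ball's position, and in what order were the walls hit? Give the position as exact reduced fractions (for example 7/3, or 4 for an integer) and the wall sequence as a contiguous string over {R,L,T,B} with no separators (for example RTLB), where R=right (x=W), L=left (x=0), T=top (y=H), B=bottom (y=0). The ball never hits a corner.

Final position: (3,0)
Wall sequence: TRBTBLTB

1. t=4/3 → T at (22/3,7); v=(1,-3)
2. t=2/3 → R at (8,5); v=(-1,-3)
3. t=5/3 → B at (19/3,0); v=(-1,3)
4. t=7/3 → T at (4,7); v=(-1,-3)
5. t=7/3 → B at (5/3,0); v=(-1,3)
6. t=5/3 → L at (0,5); v=(1,3)
7. t=2/3 → T at (2/3,7); v=(1,-3)
8. t=7/3 → B at (3,0); v=(1,3)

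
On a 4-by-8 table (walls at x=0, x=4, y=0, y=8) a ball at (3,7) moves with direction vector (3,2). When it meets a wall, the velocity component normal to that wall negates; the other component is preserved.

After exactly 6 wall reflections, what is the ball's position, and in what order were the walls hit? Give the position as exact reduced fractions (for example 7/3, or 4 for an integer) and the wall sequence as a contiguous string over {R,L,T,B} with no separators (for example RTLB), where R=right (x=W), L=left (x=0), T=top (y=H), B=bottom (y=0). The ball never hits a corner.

1. t=1/3 → R at (4,23/3); v=(-3,2)
2. t=1/6 → T at (7/2,8); v=(-3,-2)
3. t=7/6 → L at (0,17/3); v=(3,-2)
4. t=4/3 → R at (4,3); v=(-3,-2)
5. t=4/3 → L at (0,1/3); v=(3,-2)
6. t=1/6 → B at (1/2,0); v=(3,2)

Final position: (1/2,0)
Wall sequence: RTLRLB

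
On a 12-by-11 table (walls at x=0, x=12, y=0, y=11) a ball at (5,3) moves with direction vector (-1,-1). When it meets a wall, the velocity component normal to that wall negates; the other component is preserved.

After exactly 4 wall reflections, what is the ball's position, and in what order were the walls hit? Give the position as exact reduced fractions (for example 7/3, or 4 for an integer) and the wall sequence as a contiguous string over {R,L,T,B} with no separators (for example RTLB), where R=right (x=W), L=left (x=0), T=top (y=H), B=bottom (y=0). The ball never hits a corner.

1. t=3 → B at (2,0); v=(-1,1)
2. t=2 → L at (0,2); v=(1,1)
3. t=9 → T at (9,11); v=(1,-1)
4. t=3 → R at (12,8); v=(-1,-1)

Final position: (12,8)
Wall sequence: BLTR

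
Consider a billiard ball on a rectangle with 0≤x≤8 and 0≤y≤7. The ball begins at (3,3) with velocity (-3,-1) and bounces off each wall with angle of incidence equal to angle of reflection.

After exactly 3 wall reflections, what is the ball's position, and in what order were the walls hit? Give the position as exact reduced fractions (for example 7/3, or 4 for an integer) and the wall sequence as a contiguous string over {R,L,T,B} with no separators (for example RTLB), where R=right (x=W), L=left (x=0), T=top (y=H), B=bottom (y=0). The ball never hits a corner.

1. t=1 → L at (0,2); v=(3,-1)
2. t=2 → B at (6,0); v=(3,1)
3. t=2/3 → R at (8,2/3); v=(-3,1)

Final position: (8,2/3)
Wall sequence: LBR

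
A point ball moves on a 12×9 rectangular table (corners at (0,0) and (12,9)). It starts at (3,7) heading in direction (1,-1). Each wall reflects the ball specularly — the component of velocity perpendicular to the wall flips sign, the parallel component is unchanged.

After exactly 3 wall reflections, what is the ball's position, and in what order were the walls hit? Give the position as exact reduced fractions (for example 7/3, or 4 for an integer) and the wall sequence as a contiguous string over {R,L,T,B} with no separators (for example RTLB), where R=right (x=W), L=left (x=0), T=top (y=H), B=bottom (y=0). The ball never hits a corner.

Final position: (5,9)
Wall sequence: BRT

1. t=7 → B at (10,0); v=(1,1)
2. t=2 → R at (12,2); v=(-1,1)
3. t=7 → T at (5,9); v=(-1,-1)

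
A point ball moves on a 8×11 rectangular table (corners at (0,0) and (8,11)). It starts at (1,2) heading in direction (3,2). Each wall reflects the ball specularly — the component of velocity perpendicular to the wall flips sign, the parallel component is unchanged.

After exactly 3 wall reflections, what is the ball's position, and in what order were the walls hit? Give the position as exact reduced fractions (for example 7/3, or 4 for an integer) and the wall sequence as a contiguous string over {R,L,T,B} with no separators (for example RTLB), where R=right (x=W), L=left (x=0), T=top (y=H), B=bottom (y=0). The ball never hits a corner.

1. t=7/3 → R at (8,20/3); v=(-3,2)
2. t=13/6 → T at (3/2,11); v=(-3,-2)
3. t=1/2 → L at (0,10); v=(3,-2)

Final position: (0,10)
Wall sequence: RTL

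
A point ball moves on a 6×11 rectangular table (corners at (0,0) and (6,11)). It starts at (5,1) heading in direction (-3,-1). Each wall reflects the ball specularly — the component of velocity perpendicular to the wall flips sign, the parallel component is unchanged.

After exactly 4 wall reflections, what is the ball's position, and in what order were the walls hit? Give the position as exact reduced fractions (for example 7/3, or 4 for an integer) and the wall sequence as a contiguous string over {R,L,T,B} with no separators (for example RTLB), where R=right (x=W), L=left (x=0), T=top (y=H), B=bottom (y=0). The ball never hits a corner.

1. t=1 → B at (2,0); v=(-3,1)
2. t=2/3 → L at (0,2/3); v=(3,1)
3. t=2 → R at (6,8/3); v=(-3,1)
4. t=2 → L at (0,14/3); v=(3,1)

Final position: (0,14/3)
Wall sequence: BLRL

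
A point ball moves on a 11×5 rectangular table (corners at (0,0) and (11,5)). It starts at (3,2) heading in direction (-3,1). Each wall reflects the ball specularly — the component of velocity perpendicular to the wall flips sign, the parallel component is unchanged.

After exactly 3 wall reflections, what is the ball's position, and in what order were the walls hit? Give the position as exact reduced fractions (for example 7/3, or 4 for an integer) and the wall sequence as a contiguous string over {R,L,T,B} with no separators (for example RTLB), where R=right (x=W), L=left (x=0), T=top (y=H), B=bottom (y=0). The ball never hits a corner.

1. t=1 → L at (0,3); v=(3,1)
2. t=2 → T at (6,5); v=(3,-1)
3. t=5/3 → R at (11,10/3); v=(-3,-1)

Final position: (11,10/3)
Wall sequence: LTR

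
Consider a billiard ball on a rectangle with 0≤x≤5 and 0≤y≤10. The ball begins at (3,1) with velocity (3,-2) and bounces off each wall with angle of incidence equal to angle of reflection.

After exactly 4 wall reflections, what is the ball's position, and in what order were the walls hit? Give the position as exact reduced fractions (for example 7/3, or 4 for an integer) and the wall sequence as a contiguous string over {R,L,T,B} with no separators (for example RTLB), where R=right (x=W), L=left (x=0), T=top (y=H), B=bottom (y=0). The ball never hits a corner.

Final position: (5,7)
Wall sequence: BRLR

1. t=1/2 → B at (9/2,0); v=(3,2)
2. t=1/6 → R at (5,1/3); v=(-3,2)
3. t=5/3 → L at (0,11/3); v=(3,2)
4. t=5/3 → R at (5,7); v=(-3,2)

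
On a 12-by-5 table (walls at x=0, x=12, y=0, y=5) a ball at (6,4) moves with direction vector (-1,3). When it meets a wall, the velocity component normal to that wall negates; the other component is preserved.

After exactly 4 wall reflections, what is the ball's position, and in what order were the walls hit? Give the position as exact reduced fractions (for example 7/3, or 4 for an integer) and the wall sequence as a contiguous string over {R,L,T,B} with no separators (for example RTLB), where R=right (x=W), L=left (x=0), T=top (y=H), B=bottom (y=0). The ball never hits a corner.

Final position: (2/3,0)
Wall sequence: TBTB

1. t=1/3 → T at (17/3,5); v=(-1,-3)
2. t=5/3 → B at (4,0); v=(-1,3)
3. t=5/3 → T at (7/3,5); v=(-1,-3)
4. t=5/3 → B at (2/3,0); v=(-1,3)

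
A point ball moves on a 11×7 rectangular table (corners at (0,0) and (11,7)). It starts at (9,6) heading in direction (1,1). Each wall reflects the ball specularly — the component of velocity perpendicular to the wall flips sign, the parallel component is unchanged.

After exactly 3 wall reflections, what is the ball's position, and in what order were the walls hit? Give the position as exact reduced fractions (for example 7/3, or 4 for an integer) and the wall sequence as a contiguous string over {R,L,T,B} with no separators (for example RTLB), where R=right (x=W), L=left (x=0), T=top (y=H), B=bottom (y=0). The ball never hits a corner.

Final position: (5,0)
Wall sequence: TRB

1. t=1 → T at (10,7); v=(1,-1)
2. t=1 → R at (11,6); v=(-1,-1)
3. t=6 → B at (5,0); v=(-1,1)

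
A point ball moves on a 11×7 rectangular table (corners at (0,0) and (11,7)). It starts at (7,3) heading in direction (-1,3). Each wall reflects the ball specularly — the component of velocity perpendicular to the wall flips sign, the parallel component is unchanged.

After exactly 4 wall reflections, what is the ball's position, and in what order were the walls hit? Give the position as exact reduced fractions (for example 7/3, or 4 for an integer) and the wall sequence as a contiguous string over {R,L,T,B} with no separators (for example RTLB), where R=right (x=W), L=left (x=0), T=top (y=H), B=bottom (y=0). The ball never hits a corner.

1. t=4/3 → T at (17/3,7); v=(-1,-3)
2. t=7/3 → B at (10/3,0); v=(-1,3)
3. t=7/3 → T at (1,7); v=(-1,-3)
4. t=1 → L at (0,4); v=(1,-3)

Final position: (0,4)
Wall sequence: TBTL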